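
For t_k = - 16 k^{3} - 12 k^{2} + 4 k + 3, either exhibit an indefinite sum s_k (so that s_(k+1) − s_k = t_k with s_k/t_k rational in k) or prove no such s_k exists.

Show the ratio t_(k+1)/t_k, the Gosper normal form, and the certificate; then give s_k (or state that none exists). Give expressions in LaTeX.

s_k = k \left(- 4 k^{3} + 4 k^{2} + 4 k - 1\right)

Step 1: r(k) = (8*k**2 + 26*k + 21)/(8*k**2 + 2*k - 3).
Factor: A=1; B=1; C=k**3 + 3*k**2/4 - k/4 - 3/16.
Solve (1)·f(k+1) − (1)·f(k) = k**3 + 3*k**2/4 - k/4 - 3/16.
Bound: deg f ≤ 4.
Match coefficients ⇒ f(k) = k*(4*k**3 - 4*k**2 - 4*k + 1)/16.
Certificate R = B(k−1)f/C = k*(4*k**3 - 4*k**2 - 4*k + 1)/((2*k - 1)*(2*k + 1)*(4*k + 3)) gives s_k = k*(-4*k**3 + 4*k**2 + 4*k - 1).
Δs = -16*k**3 - 12*k**2 + 4*k + 3, as required.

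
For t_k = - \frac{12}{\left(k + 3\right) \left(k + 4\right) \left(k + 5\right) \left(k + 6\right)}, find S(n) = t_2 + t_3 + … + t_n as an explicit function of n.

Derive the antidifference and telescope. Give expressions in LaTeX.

S(n) = \frac{2 \left(- n^{3} - 15 n^{2} - 74 n + 90\right)}{105 \left(n^{3} + 15 n^{2} + 74 n + 120\right)}

Ratio r(k) = (k + 3)/(k + 7).
Gosper form: A/B · C(k+1)/C(k) with A=k + 3, B=k + 7, C=1.
Key eq: (k + 3)·f(k+1) = (k + 6)·f(k) + (1).
deg f ≤ 3 (via 1,1,0).
Solving with deg f ≤ 3: f(k) = k*(k**2 + 12*k + 47)/180.
Then R = B(k−1)f/C = k*(k + 6)*(k**2 + 12*k + 47)/180, so s_k = R(k)·t_k = k*(-k**2 - 12*k - 47)/(15*(k + 3)*(k + 4)*(k + 5)).
s_(k+1) − s_k = -12/(k**4 + 18*k**3 + 119*k**2 + 342*k + 360) = t_k.
s_(n+1) = (-n**3 - 15*n**2 - 74*n - 60)/(15*(n**3 + 15*n**2 + 74*n + 120)) and s_(2) = -1/21, so S(n) = 2*(-n**3 - 15*n**2 - 74*n + 90)/(105*(n**3 + 15*n**2 + 74*n + 120)).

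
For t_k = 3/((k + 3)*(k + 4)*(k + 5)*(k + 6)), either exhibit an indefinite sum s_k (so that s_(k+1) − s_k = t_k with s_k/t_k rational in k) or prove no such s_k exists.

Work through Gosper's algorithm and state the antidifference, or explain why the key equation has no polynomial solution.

r(k) = (k + 3)/(k + 7) after simplifying.
A = k + 3, B = k + 7, C = 1.
Need (k + 3)·f(k+1) − (k + 6)·f(k) = 1.
From deg A=1, deg B=1, deg C=0: d=3.
A polynomial solution: f(k) = k*(k**2 + 12*k + 47)/180.
Certificate R = B(k−1)f/C = k*(k + 6)*(k**2 + 12*k + 47)/180 gives s_k = k*(k**2 + 12*k + 47)/(60*(k + 3)*(k + 4)*(k + 5)).
Check: Δs_k = 3/(k**4 + 18*k**3 + 119*k**2 + 342*k + 360). ✓

s_k = k*(k**2 + 12*k + 47)/(60*(k + 3)*(k + 4)*(k + 5))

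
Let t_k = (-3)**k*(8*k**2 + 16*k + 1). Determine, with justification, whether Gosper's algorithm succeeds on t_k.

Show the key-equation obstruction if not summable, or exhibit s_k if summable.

Yes. s_k = (-3)**k*(-2*k**2 - k + 2).

Step 1: r(k) = 3*(-8*k**2 - 32*k - 25)/(8*k**2 + 16*k + 1).
Factor: A=-3; B=1; C=k**2 + 2*k + 1/8.
f must satisfy (-3)·f(k+1) − (1)·f(k) = k**2 + 2*k + 1/8.
d = 2 from the (0,0,2) case.
Solving with deg f ≤ 2: f(k) = -(2*k**2 + k - 2)/8.
Certificate R = B(k−1)f/C = -(2*k**2 + k - 2)/(8*k**2 + 16*k + 1) gives s_k = (-3)**k*(-2*k**2 - k + 2).
Check: Δs_k = (-3)**k*(8*k**2 + 16*k + 1). ✓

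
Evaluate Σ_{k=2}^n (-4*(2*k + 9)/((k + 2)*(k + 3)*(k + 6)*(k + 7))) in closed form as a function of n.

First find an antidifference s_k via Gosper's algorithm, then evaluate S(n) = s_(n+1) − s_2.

S(n) = (-n**2 - 10*n + 11)/(8*(n**2 + 10*n + 21))

t_(k+1)/t_k = (k + 2)*(k + 6)*(2*k + 11)/((k + 4)*(k + 8)*(2*k + 9)).
Normal form (A,B,C) = (k + 2, k + 8, k**3 + 27*k**2/2 + 121*k/2 + 90).
f must satisfy (k + 2)·f(k+1) − (k + 7)·f(k) = k**3 + 27*k**2/2 + 121*k/2 + 90.
Degrees (1,1,3) ⇒ d ≤ 5.
Solve for f: f(k) = k*(k + 3)*(k + 4)*(k + 5)*(k + 8)/24 (degree 5 ≤ 5).
Certificate R = B(k−1)f/C = k*(k + 3)*(k + 7)*(k + 8)/(12*(2*k + 9)) gives s_k = k*(-k - 8)/(3*(k**2 + 8*k + 12)).
Δs = 4*(-2*k - 9)/(k**4 + 18*k**3 + 113*k**2 + 288*k + 252), as required.
Σ_(k=2)^n t_k = s_(n+1) − s_(2) = ((-n**2 - 10*n - 9)/(3*(n**2 + 10*n + 21))) − (-5/24), i.e. (-n**2 - 10*n + 11)/(8*(n**2 + 10*n + 21)).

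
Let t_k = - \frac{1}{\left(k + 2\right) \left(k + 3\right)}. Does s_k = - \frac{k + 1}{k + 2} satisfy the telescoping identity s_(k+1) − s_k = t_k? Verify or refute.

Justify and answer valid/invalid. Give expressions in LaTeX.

valid (s_(k+1) − s_k reduces to t_k)

s_(k+1) = (-k - 2)/(k + 3)
s_(k+1) − s_k = -1/(k**2 + 5*k + 6)
(s_(k+1) − s_k) − t_k = 0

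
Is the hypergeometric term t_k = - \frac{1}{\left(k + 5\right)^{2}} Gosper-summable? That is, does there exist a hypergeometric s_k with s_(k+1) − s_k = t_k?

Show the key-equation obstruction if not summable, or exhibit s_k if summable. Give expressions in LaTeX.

t_(k+1)/t_k = (k + 5)**2/(k + 6)**2.
Normal form (A,B,C) = (k**2 + 10*k + 25, k**2 + 12*k + 36, 1).
Need (k**2 + 10*k + 25)·f(k+1) − (k**2 + 10*k + 25)·f(k) = 1.
d = 0 from the (2,2,0) case.
f = c0 ⇒ A·f(k+1) − B(k−1)·f(k) − C = -1. The system {-1 = 0} is inconsistent; no antidifference.

No — the linear system for f has no solution.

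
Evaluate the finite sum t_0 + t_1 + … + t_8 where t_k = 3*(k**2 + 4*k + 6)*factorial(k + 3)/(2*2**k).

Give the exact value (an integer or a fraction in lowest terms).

Σ = 28066482

Compute t_(k+1)/t_k: get (k + 4)*(4*k + (k + 1)**2 + 10)/(2*(k**2 + 4*k + 6)).
Take A(k)=k/2 + 2, B(k)=1, C(k)=k**2 + 4*k + 6.
Solve (k/2 + 2)·f(k+1) − (1)·f(k) = k**2 + 4*k + 6.
From deg A=1, deg B=0, deg C=2: d=1.
Match coefficients ⇒ f(k) = 2*(k + 1).
Certificate R = B(k−1)f/C = 2*(k + 1)/(k**2 + 4*k + 6) gives s_k = 3*(k + 1)*factorial(k + 3)/2**k.
Verify: 3*(k**2 + 4*k + 6)*factorial(k + 3)/(2*2**k) matches t_k.
Sum = s_(9) − s_(0); s_(9) = 28066500, s_(0) = 18 ⇒ 28066482.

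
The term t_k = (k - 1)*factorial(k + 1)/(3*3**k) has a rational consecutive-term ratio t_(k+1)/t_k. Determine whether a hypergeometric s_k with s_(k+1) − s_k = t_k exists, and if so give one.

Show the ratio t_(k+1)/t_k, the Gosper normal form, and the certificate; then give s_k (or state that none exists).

s_k = factorial(k + 1)/3**k

t_(k+1)/t_k = k*(k + 2)/(3*(k - 1)).
A = k/3 + 2/3, B = 1, C = k - 1.
Key eq: (k/3 + 2/3)·f(k+1) = (1)·f(k) + (k - 1).
Degrees (1,0,1) ⇒ d ≤ 0.
Solving with deg f ≤ 0: f(k) = 3.
Get s_k = R·t_k = factorial(k + 1)/3**k with R(k) = B(k−1)f(k)/C(k) = 3/(k - 1).
Verify: (k - 1)*factorial(k + 1)/(3*3**k) matches t_k.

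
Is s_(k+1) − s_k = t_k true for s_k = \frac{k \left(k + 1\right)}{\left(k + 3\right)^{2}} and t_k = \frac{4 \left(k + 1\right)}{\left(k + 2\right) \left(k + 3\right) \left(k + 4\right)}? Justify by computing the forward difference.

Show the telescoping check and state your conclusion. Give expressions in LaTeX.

s_(k+1) = (k + 1)*(k + 2)/(k + 4)**2
s_(k+1) − s_k = (k + 1)*(-k*(k + 4)**2 + (k + 2)*(k + 3)**2)/((k + 3)**2*(k + 4)**2)
(s_(k+1) − s_k) − t_k = (k**3 + k**2 - 12*k - 12)/(k**5 + 16*k**4 + 101*k**3 + 314*k**2 + 480*k + 288)

Invalid: residual \frac{k^{3} + k^{2} - 12 k - 12}{k^{5} + 16 k^{4} + 101 k^{3} + 314 k^{2} + 480 k + 288} ≠ 0.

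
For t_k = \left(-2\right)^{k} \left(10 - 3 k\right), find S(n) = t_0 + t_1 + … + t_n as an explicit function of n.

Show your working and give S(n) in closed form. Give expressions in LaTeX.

r(k) = 2*(7 - 3*k)/(3*k - 10) after simplifying.
A = -2, B = 1, C = k - 10/3.
Set up (-2)·f(k+1) − (1)·f(k) − (k - 10/3) = 0.
From deg A=0, deg B=0, deg C=1: d=1.
A polynomial solution: f(k) = -(k - 4)/3.
Then R = B(k−1)f/C = -(k - 4)/(3*k - 10), so s_k = R(k)·t_k = (-2)**k*(k - 4).
Verify: (-2)**k*(10 - 3*k) matches t_k.
Telescope: S(n) = s_(n+1) − s_(0) = (-2)**(n + 1)*(n - 3) − (-4) = -2*(-2)**n*n + 6*(-2)**n + 4.

S(n) = - 2 \left(-2\right)^{n} n + 6 \left(-2\right)^{n} + 4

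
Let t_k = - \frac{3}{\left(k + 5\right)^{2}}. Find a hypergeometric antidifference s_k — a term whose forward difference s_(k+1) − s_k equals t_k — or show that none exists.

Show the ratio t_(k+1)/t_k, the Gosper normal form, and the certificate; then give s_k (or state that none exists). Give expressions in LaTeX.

t_(k+1)/t_k = (k + 5)**2/(k + 6)**2.
So A=k**2 + 10*k + 25 and B=k**2 + 12*k + 36, with C=1.
Set up (k**2 + 10*k + 25)·f(k+1) − (k**2 + 10*k + 25)·f(k) − (1) = 0.
From deg A=2, deg B=2, deg C=0: d=0.
Put f(k) = c0: A·f(k+1) − B(k−1)·f(k) − C = -1; need -1 = 0 — inconsistent ⇒ no f, not summable.

none — t_k is not Gosper-summable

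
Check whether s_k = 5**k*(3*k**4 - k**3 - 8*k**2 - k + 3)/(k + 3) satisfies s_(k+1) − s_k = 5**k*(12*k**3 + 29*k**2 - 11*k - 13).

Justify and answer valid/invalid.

s_(k+1) = 5**(k + 1)*(3*k**4 + 11*k**3 + 7*k**2 - 8*k - 4)/(k + 4)
s_(k+1) − s_k = 5**k*(12*k**5 + 89*k**4 + 212*k**3 + 98*k**2 - 139*k - 72)/(k**2 + 7*k + 12)
(s_(k+1) − s_k) − t_k = 5**k*(-24*k**4 - 124*k**3 - 160*k**2 + 84*k + 84)/(k**2 + 7*k + 12)

Invalid: residual 5**k*(-24*k**4 - 124*k**3 - 160*k**2 + 84*k + 84)/(k**2 + 7*k + 12) ≠ 0.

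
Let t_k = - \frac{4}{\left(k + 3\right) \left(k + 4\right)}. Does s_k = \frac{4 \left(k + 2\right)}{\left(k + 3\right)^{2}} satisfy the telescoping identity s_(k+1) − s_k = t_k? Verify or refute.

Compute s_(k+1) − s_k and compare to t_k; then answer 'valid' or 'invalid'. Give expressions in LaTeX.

s_(k+1) = 4*(k + 3)/(k + 4)**2
s_(k+1) − s_k = 4*(-(k + 2)*(k + 4)**2 + (k + 3)**3)/((k + 3)**2*(k + 4)**2)
(s_(k+1) − s_k) − t_k = 4*(2*k + 7)/(k**4 + 14*k**3 + 73*k**2 + 168*k + 144)

Invalid: residual \frac{4 \left(2 k + 7\right)}{k^{4} + 14 k^{3} + 73 k^{2} + 168 k + 144} ≠ 0.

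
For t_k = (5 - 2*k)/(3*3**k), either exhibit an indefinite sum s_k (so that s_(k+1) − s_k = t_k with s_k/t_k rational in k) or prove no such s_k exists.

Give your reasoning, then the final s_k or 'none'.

s_k = (k - 2)/3**k

Compute t_(k+1)/t_k: get (2*k - 3)/(3*(2*k - 5)).
Factor: A=1/3; B=1; C=k - 5/2.
Need (1/3)·f(k+1) − (1)·f(k) = k - 5/2.
deg f ≤ 1 (via 0,0,1).
Match coefficients ⇒ f(k) = -3*(k - 2)/2.
So s_k = (B(k−1)f/C)·t_k = (-3*(k - 2)/(2*k - 5))·t_k = (k - 2)/3**k.
Δs = (5 - 2*k)/(3*3**k), as required.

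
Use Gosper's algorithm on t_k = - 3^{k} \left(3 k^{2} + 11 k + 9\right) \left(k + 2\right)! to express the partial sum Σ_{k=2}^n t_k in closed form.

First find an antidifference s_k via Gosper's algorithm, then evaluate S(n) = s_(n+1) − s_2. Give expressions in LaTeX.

r(k) = 3*(3*k**3 + 26*k**2 + 74*k + 69)/(3*k**2 + 11*k + 9) after simplifying.
A = 3*k + 9, B = 1, C = k**2 + 11*k/3 + 3.
f must satisfy (3*k + 9)·f(k+1) − (1)·f(k) = k**2 + 11*k/3 + 3.
From deg A=1, deg B=0, deg C=2: d=1.
Coefficient equations give f(k) = k/3.
So s_k = (B(k−1)f/C)·t_k = (k/(3*k**2 + 11*k + 9))·t_k = -3**k*k*factorial(k + 2).
Verify: -3**k*(3*k**2 + 11*k + 9)*factorial(k + 2) matches t_k.
Telescope: S(n) = s_(n+1) − s_(2) = -3**(n + 1)*(n + 1)*factorial(n + 3) − (-432) = -3*3**n*n*factorial(n + 3) - 3*3**n*factorial(n + 3) + 432.

S(n) = - 3 \cdot 3^{n} n \left(n + 3\right)! - 3 \cdot 3^{n} \left(n + 3\right)! + 432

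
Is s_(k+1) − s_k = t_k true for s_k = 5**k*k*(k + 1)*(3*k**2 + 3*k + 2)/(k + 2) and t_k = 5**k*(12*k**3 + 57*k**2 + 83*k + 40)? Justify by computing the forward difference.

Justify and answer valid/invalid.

Invalid: residual 5**k*(-12*k**4 - 78*k**3 - 194*k**2 - 204*k - 80)/(k**2 + 5*k + 6) ≠ 0.

s_(k+1) = 5**(k + 1)*(k + 1)*(k + 2)*(3*k + 3*(k + 1)**2 + 5)/(k + 3)
s_(k+1) − s_k = 5**k*(12*k**5 + 105*k**4 + 362*k**3 + 603*k**2 + 494*k + 160)/(k**2 + 5*k + 6)
(s_(k+1) − s_k) − t_k = 5**k*(-12*k**4 - 78*k**3 - 194*k**2 - 204*k - 80)/(k**2 + 5*k + 6)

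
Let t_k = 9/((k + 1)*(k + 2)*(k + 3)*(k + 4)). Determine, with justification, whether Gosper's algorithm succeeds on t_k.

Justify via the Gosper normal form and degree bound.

Yes. s_k = k*(k**2 + 6*k + 11)/(2*(k + 1)*(k + 2)*(k + 3)).

Ratio r(k) = (k + 1)/(k + 5).
Gosper form: A/B · C(k+1)/C(k) with A=k + 1, B=k + 5, C=1.
Key eq: (k + 1)·f(k+1) = (k + 4)·f(k) + (1).
Degrees (1,1,0) ⇒ d ≤ 3.
Solving with deg f ≤ 3: f(k) = k*(k**2 + 6*k + 11)/18.
Certificate R = B(k−1)f/C = k*(k + 4)*(k**2 + 6*k + 11)/18 gives s_k = k*(k**2 + 6*k + 11)/(2*(k + 1)*(k + 2)*(k + 3)).
s_(k+1) − s_k = 9/(k**4 + 10*k**3 + 35*k**2 + 50*k + 24) = t_k.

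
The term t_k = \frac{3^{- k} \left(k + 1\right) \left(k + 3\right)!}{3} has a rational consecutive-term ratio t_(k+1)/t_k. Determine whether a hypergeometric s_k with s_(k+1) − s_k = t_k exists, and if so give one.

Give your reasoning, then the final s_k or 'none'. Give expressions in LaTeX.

s_k = 3^{- k} \left(k + 3\right)!

Ratio r(k) = (k + 2)*(k + 4)/(3*(k + 1)).
Factor: A=k/3 + 4/3; B=1; C=k + 1.
Set up (k/3 + 4/3)·f(k+1) − (1)·f(k) − (k + 1) = 0.
Bound: deg f ≤ 0.
Solve for f: f(k) = 3 (degree 0 ≤ 0).
R(k) = B(k−1)·f(k)/C(k) = 3/(k + 1); s_k = R·t_k = factorial(k + 3)/3**k.
s_(k+1) − s_k = (k + 1)*factorial(k + 3)/(3*3**k) = t_k.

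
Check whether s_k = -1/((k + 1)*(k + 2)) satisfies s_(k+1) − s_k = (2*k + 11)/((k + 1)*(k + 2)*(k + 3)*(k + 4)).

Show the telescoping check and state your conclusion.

Invalid: residual -3/(k**4 + 10*k**3 + 35*k**2 + 50*k + 24) ≠ 0.

s_(k+1) = -1/((k + 2)*(k + 3))
s_(k+1) − s_k = 2/(k**3 + 6*k**2 + 11*k + 6)
(s_(k+1) − s_k) − t_k = -3/(k**4 + 10*k**3 + 35*k**2 + 50*k + 24)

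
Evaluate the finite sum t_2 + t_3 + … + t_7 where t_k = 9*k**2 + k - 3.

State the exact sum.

Σ = 1260

The ratio is (k + 9*(k + 1)**2 - 2)/(9*k**2 + k - 3).
Gosper form: A/B · C(k+1)/C(k) with A=1, B=1, C=k**2 + k/9 - 1/3.
Solve (1)·f(k+1) − (1)·f(k) = k**2 + k/9 - 1/3.
Degrees (0,0,2) ⇒ d ≤ 3.
Solve for f: f(k) = k*(3*k**2 - 4*k - 2)/9 (degree 3 ≤ 3).
R(k) = B(k−1)·f(k)/C(k) = k*(3*k**2 - 4*k - 2)/(9*k**2 + k - 3); s_k = R·t_k = k*(3*k**2 - 4*k - 2).
Check: Δs_k = 9*k**2 + k - 3. ✓
Telescoping: Σ = s_(8) − s_(2) = 1264 − (4) = 1260.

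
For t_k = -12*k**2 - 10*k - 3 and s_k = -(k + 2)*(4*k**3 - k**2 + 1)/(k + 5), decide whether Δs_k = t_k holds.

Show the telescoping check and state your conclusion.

Invalid: residual 3*(8*k**3 + 71*k**2 + 53*k + 14)/(k**2 + 11*k + 30) ≠ 0.

s_(k+1) = -(k + 3)*(4*(k + 1)**3 - (k + 1)**2 + 1)/(k + 6)
s_(k+1) − s_k = 2*(-6*k**4 - 59*k**3 - 130*k**2 - 87*k - 24)/(k**2 + 11*k + 30)
(s_(k+1) − s_k) − t_k = 3*(8*k**3 + 71*k**2 + 53*k + 14)/(k**2 + 11*k + 30)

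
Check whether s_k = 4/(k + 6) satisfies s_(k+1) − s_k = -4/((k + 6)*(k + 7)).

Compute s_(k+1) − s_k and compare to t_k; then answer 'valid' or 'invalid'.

s_(k+1) = 4/(k + 7)
s_(k+1) − s_k = -4/((k + 6)*(k + 7))
(s_(k+1) − s_k) − t_k = 0

valid; difference matches t_k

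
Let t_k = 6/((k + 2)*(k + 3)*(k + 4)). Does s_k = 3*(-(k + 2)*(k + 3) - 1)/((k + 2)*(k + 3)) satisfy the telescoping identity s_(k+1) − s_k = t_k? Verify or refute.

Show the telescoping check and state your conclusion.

valid; difference matches t_k

s_(k+1) = 3*(-(k + 3)*(k + 4) - 1)/((k + 3)*(k + 4))
s_(k+1) − s_k = 6/(k**3 + 9*k**2 + 26*k + 24)
(s_(k+1) − s_k) − t_k = 0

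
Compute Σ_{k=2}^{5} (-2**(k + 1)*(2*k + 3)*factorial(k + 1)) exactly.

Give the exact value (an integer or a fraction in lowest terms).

Σ = -645072

Step 1: r(k) = 2*(k + 2)*(2*k + 5)/(2*k + 3).
Take A(k)=2*k + 4, B(k)=1, C(k)=k + 3/2.
Solve (2*k + 4)·f(k+1) − (1)·f(k) = k + 3/2.
d = 0 from the (1,0,1) case.
A polynomial solution: f(k) = 1/2.
R(k) = B(k−1)·f(k)/C(k) = 1/(2*k + 3); s_k = R·t_k = -2**(k + 1)*factorial(k + 1).
Verify: -2**(k + 1)*(2*k + 3)*factorial(k + 1) matches t_k.
Σ_(k=2)^(5) t_k = s_(6) − s_(2) = -645120 − (-48) = -645072.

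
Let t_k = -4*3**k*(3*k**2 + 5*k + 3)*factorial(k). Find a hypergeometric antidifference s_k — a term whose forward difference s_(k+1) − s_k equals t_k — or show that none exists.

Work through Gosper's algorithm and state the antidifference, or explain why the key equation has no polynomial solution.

t_(k+1)/t_k = 3*(3*k**3 + 14*k**2 + 22*k + 11)/(3*k**2 + 5*k + 3).
Normal form (A,B,C) = (3*k + 3, 1, k**2 + 5*k/3 + 1).
Solve (3*k + 3)·f(k+1) − (1)·f(k) = k**2 + 5*k/3 + 1.
deg f ≤ 1 (via 1,0,2).
A polynomial solution: f(k) = k/3.
Get s_k = R·t_k = -4*3**k*k*factorial(k) with R(k) = B(k−1)f(k)/C(k) = k/(3*k**2 + 5*k + 3).
Check: Δs_k = -4*3**k*(3*k**2 + 5*k + 3)*factorial(k). ✓

s_k = -4*3**k*k*factorial(k)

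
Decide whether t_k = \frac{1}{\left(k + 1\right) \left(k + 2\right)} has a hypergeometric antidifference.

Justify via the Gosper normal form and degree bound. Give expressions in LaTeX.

r(k) = (k + 1)/(k + 3) after simplifying.
A = k + 1, B = k + 3, C = 1.
Need (k + 1)·f(k+1) − (k + 2)·f(k) = 1.
Degrees (1,1,0) ⇒ d ≤ 1.
Coefficient equations give f(k) = k.
Certificate R = B(k−1)f/C = k*(k + 2) gives s_k = k/(k + 1).
Δs = 1/(k**2 + 3*k + 2), as required.

Yes. s_k = \frac{k}{k + 1}.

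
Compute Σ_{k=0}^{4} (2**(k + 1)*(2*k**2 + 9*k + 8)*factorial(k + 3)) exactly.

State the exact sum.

Σ = 12902400

Step 1: r(k) = 2*(2*k**3 + 21*k**2 + 71*k + 76)/(2*k**2 + 9*k + 8).
So A=2*k + 8 and B=1, with C=k**2 + 9*k/2 + 4.
Solve (2*k + 8)·f(k+1) − (1)·f(k) = k**2 + 9*k/2 + 4.
Bound: deg f ≤ 1.
Match coefficients ⇒ f(k) = k/2.
Get s_k = R·t_k = 2**(k + 1)*k*factorial(k + 3) with R(k) = B(k−1)f(k)/C(k) = k/(2*k**2 + 9*k + 8).
Check: Δs_k = 2**(k + 1)*(2*k**2 + 9*k + 8)*factorial(k + 3). ✓
Σ_(k=0)^(4) t_k = s_(5) − s_(0) = 12902400 − (0) = 12902400.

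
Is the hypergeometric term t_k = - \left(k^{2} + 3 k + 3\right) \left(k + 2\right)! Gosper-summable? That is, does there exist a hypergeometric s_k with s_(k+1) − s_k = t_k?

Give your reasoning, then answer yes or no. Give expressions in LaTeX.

Yes. s_k = - k \left(k + 2\right)!.

The ratio is (k + 3)*(3*k + (k + 1)**2 + 6)/(k**2 + 3*k + 3).
So A=k + 3 and B=1, with C=k**2 + 3*k + 3.
Solve (k + 3)·f(k+1) − (1)·f(k) = k**2 + 3*k + 3.
deg f ≤ 1 (via 1,0,2).
Solving with deg f ≤ 1: f(k) = k.
Get s_k = R·t_k = -k*factorial(k + 2) with R(k) = B(k−1)f(k)/C(k) = k/(k**2 + 3*k + 3).
s_(k+1) − s_k = -(k**2 + 3*k + 3)*factorial(k + 2) = t_k.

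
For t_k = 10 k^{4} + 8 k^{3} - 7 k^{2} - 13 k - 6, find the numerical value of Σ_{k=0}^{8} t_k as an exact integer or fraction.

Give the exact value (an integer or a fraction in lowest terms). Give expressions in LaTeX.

Σ = 96138

Step 1: r(k) = (10*k**4 + 48*k**3 + 77*k**2 + 37*k - 8)/(10*k**4 + 8*k**3 - 7*k**2 - 13*k - 6).
Normal form (A,B,C) = (1, 1, k**4 + 4*k**3/5 - 7*k**2/10 - 13*k/10 - 3/5).
Solve (1)·f(k+1) − (1)·f(k) = k**4 + 4*k**3/5 - 7*k**2/10 - 13*k/10 - 3/5.
Bound: deg f ≤ 5.
Coefficient equations give f(k) = k*(2*k**4 - 3*k**3 - 3*k**2 - k - 1)/10.
Then R = B(k−1)f/C = k*(2*k**4 - 3*k**3 - 3*k**2 - k - 1)/(10*k**4 + 8*k**3 - 7*k**2 - 13*k - 6), so s_k = R(k)·t_k = k*(2*k**4 - 3*k**3 - 3*k**2 - k - 1).
Check: Δs_k = 10*k**4 + 8*k**3 - 7*k**2 - 13*k - 6. ✓
Sum = s_(9) − s_(0); s_(9) = 96138, s_(0) = 0 ⇒ 96138.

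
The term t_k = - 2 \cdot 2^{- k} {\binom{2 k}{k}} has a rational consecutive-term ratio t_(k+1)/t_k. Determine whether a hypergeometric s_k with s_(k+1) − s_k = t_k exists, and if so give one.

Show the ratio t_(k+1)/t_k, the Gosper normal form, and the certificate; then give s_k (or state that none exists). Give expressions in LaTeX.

none — t_k is not Gosper-summable

t_(k+1)/t_k = (2*k + 1)/(k + 1).
Factor: A=2*k + 1; B=k + 1; C=1.
Need (2*k + 1)·f(k+1) − (k)·f(k) = 1.
deg f ≤ -1 (via 1,1,0).
deg f ≤ -1 is impossible — no certificate.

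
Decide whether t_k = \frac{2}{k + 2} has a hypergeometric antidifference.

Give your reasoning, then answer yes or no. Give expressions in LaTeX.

Compute t_(k+1)/t_k: get (k + 2)/(k + 3).
Normal form (A,B,C) = (k + 2, k + 3, 1).
Need (k + 2)·f(k+1) − (k + 2)·f(k) = 1.
d = 0 from the (1,1,0) case.
f = c0 ⇒ A·f(k+1) − B(k−1)·f(k) − C = -1. The system {-1 = 0} is inconsistent; no antidifference.

No — the linear system for f has no solution.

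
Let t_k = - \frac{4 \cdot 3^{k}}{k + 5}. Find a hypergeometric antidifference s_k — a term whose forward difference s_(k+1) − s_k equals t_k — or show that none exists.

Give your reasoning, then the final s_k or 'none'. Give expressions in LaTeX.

r(k) = 3*(k + 5)/(k + 6) after simplifying.
Take A(k)=3*k + 15, B(k)=k + 6, C(k)=1.
Solve (3*k + 15)·f(k+1) − (k + 5)·f(k) = 1.
From deg A=1, deg B=1, deg C=0: d=-1.
Bound -1 < 0, so the key equation has no polynomial solution.

not Gosper-summable; s_k does not exist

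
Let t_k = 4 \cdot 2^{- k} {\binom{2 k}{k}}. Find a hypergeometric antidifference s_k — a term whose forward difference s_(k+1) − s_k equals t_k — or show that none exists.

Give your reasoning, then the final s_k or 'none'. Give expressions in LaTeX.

none — t_k is not Gosper-summable

Ratio r(k) = (2*k + 1)/(k + 1).
A = 2*k + 1, B = k + 1, C = 1.
f must satisfy (2*k + 1)·f(k+1) − (k)·f(k) = 1.
From deg A=1, deg B=1, deg C=0: d=-1.
Bound -1 < 0, so the key equation has no polynomial solution.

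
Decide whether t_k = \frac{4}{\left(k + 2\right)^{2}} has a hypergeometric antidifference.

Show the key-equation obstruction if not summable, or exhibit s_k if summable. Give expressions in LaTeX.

No — the linear system for f has no solution.

Ratio r(k) = (k + 2)**2/(k + 3)**2.
Factor: A=k**2 + 4*k + 4; B=k**2 + 6*k + 9; C=1.
Set up (k**2 + 4*k + 4)·f(k+1) − (k**2 + 4*k + 4)·f(k) − (1) = 0.
deg f ≤ 0 (via 2,2,0).
Write f(k) = c0. Then LHS − RHS = -1, requiring -1 = 0: contradictory. No certificate.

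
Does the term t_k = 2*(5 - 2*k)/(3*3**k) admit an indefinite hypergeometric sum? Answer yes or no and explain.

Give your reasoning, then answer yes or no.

Ratio r(k) = (2*k - 3)/(3*(2*k - 5)).
Gosper form: A/B · C(k+1)/C(k) with A=1/3, B=1, C=k - 5/2.
Key eq: (1/3)·f(k+1) = (1)·f(k) + (k - 5/2).
deg f ≤ 1 (via 0,0,1).
Match coefficients ⇒ f(k) = -3*(k - 2)/2.
R(k) = B(k−1)·f(k)/C(k) = -3*(k - 2)/(2*k - 5); s_k = R·t_k = 2*(k - 2)/3**k.
Verify: 2*(5 - 2*k)/(3*3**k) matches t_k.

Yes. s_k = 2*(k - 2)/3**k.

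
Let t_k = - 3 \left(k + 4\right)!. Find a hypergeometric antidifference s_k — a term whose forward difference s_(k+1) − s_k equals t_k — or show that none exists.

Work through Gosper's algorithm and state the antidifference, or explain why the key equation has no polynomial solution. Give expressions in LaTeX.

The ratio is k + 5.
Factor: A=k + 5; B=1; C=1.
f must satisfy (k + 5)·f(k+1) − (1)·f(k) = 1.
deg f ≤ -1 (via 1,0,0).
Bound -1 < 0, so the key equation has no polynomial solution.

not Gosper-summable; s_k does not exist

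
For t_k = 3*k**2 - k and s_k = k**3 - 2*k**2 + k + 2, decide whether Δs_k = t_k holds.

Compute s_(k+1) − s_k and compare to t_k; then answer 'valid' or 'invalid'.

valid; difference matches t_k

s_(k+1) = k**3 + k**2 + 2
s_(k+1) − s_k = k*(3*k - 1)
(s_(k+1) − s_k) − t_k = 0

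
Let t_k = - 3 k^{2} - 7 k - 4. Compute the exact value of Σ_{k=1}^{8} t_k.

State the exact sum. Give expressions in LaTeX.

t_(k+1)/t_k = (3*k**2 + 13*k + 14)/(3*k**2 + 7*k + 4).
A = 1, B = 1, C = k**2 + 7*k/3 + 4/3.
Solve (1)·f(k+1) − (1)·f(k) = k**2 + 7*k/3 + 4/3.
From deg A=0, deg B=0, deg C=2: d=3.
Solving with deg f ≤ 3: f(k) = k*(k + 1)**2/3.
R(k) = B(k−1)·f(k)/C(k) = k*(k + 1)/(3*k + 4); s_k = R·t_k = k*(-k**2 - 2*k - 1).
Check: Δs_k = -3*k**2 - 7*k - 4. ✓
Σ_(k=1)^(8) t_k = s_(9) − s_(1) = -900 − (-4) = -896.

Σ = -896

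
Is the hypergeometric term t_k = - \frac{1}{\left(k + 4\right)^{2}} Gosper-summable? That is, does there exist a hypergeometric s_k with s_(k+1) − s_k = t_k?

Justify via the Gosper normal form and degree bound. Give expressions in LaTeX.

The ratio is (k + 4)**2/(k + 5)**2.
Gosper form: A/B · C(k+1)/C(k) with A=k**2 + 8*k + 16, B=k**2 + 10*k + 25, C=1.
Key eq: (k**2 + 8*k + 16)·f(k+1) = (k**2 + 8*k + 16)·f(k) + (1).
d = 0 from the (2,2,0) case.
Generic f = c0 gives residual -1; -1 = 0 cannot hold, so t_k is not Gosper-summable.

No. Not Gosper-summable.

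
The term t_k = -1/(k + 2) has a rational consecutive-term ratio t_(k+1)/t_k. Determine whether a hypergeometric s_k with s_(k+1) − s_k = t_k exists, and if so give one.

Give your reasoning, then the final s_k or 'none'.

none (Gosper's algorithm certifies no s_k)

r(k) = (k + 2)/(k + 3) after simplifying.
Normal form (A,B,C) = (k + 2, k + 3, 1).
f must satisfy (k + 2)·f(k+1) − (k + 2)·f(k) = 1.
deg f ≤ 0 (via 1,1,0).
Put f(k) = c0: A·f(k+1) − B(k−1)·f(k) − C = -1; need -1 = 0 — inconsistent ⇒ no f, not summable.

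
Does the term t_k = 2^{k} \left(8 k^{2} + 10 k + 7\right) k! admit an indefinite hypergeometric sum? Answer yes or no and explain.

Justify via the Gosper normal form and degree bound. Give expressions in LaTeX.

Yes. s_k = 2^{k} \left(4 k - 1\right) k!.

Compute t_(k+1)/t_k: get 2*(8*k**3 + 34*k**2 + 51*k + 25)/(8*k**2 + 10*k + 7).
Gosper form: A/B · C(k+1)/C(k) with A=2*k + 2, B=1, C=k**2 + 5*k/4 + 7/8.
Set up (2*k + 2)·f(k+1) − (1)·f(k) − (k**2 + 5*k/4 + 7/8) = 0.
From deg A=1, deg B=0, deg C=2: d=1.
A polynomial solution: f(k) = (4*k - 1)/8.
Certificate R = B(k−1)f/C = (4*k - 1)/(8*k**2 + 10*k + 7) gives s_k = 2**k*(4*k - 1)*factorial(k).
s_(k+1) − s_k = 2**k*(8*k**2 + 10*k + 7)*factorial(k) = t_k.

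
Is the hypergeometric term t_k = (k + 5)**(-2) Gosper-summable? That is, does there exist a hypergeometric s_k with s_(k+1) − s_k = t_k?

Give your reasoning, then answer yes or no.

No. Not Gosper-summable.

r(k) = (k + 5)**2/(k + 6)**2 after simplifying.
Take A(k)=k**2 + 10*k + 25, B(k)=k**2 + 12*k + 36, C(k)=1.
f must satisfy (k**2 + 10*k + 25)·f(k+1) − (k**2 + 10*k + 25)·f(k) = 1.
Degrees (2,2,0) ⇒ d ≤ 0.
Write f(k) = c0. Then LHS − RHS = -1, requiring -1 = 0: contradictory. No certificate.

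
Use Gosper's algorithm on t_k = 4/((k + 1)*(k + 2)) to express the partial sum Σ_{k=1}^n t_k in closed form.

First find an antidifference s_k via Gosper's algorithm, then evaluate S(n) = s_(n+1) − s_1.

r(k) = (k + 1)/(k + 3) after simplifying.
Normal form (A,B,C) = (k + 1, k + 3, 1).
Set up (k + 1)·f(k+1) − (k + 2)·f(k) − (1) = 0.
Degrees (1,1,0) ⇒ d ≤ 1.
A polynomial solution: f(k) = k.
Certificate R = B(k−1)f/C = k*(k + 2) gives s_k = 4*k/(k + 1).
Δs = 4/(k**2 + 3*k + 2), as required.
Telescope: S(n) = s_(n+1) − s_(1) = 4*(n + 1)/(n + 2) − (2) = 2*n/(n + 2).

S(n) = 2*n/(n + 2)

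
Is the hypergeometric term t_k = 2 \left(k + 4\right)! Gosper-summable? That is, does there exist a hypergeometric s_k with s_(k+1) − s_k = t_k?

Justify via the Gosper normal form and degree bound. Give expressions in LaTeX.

Ratio r(k) = k + 5.
A = k + 5, B = 1, C = 1.
Solve (k + 5)·f(k+1) − (1)·f(k) = 1.
deg f ≤ -1 (via 1,0,0).
deg f ≤ -1 is impossible — no certificate.

No; the degree bound rules out any f.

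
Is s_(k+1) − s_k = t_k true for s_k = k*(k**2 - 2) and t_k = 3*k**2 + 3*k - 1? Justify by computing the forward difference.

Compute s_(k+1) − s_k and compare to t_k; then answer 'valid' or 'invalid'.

valid; difference matches t_k

s_(k+1) = (k + 1)*((k + 1)**2 - 2)
s_(k+1) − s_k = 3*k**2 + 3*k - 1
(s_(k+1) − s_k) − t_k = 0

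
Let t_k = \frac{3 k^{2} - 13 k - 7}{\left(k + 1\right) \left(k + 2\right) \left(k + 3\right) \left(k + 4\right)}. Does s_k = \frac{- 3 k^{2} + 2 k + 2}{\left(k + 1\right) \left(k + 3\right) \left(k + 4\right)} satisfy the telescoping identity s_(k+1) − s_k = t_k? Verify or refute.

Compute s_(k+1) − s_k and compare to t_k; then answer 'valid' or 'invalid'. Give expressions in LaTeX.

s_(k+1) = (2*k - 3*(k + 1)**2 + 4)/((k + 2)*(k + 4)*(k + 5))
s_(k+1) − s_k = (3*k**3 - 10*k**2 - 42*k - 17)/(k**5 + 15*k**4 + 85*k**3 + 225*k**2 + 274*k + 120)
(s_(k+1) − s_k) − t_k = 6*(-2*k**2 + 5*k + 3)/(k**5 + 15*k**4 + 85*k**3 + 225*k**2 + 274*k + 120)

Invalid: residual \frac{6 \left(- 2 k^{2} + 5 k + 3\right)}{k^{5} + 15 k^{4} + 85 k^{3} + 225 k^{2} + 274 k + 120} ≠ 0.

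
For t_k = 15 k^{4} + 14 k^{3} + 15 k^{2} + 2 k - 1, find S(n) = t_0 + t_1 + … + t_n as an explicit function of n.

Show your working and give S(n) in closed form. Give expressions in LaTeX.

S(n) = 3 n^{5} + 11 n^{4} + 17 n^{3} + 12 n^{2} + 2 n - 1

r(k) = (15*k**4 + 74*k**3 + 147*k**2 + 134*k + 45)/(15*k**4 + 14*k**3 + 15*k**2 + 2*k - 1) after simplifying.
A = 1, B = 1, C = k**4 + 14*k**3/15 + k**2 + 2*k/15 - 1/15.
f must satisfy (1)·f(k+1) − (1)·f(k) = k**4 + 14*k**3/15 + k**2 + 2*k/15 - 1/15.
Bound: deg f ≤ 5.
Solve for f: f(k) = k**2*(3*k**3 - 4*k**2 + 3*k - 3)/15 (degree 5 ≤ 5).
Then R = B(k−1)f/C = k**2*(3*k**3 - 4*k**2 + 3*k - 3)/(15*k**4 + 14*k**3 + 15*k**2 + 2*k - 1), so s_k = R(k)·t_k = k**2*(3*k**3 - 4*k**2 + 3*k - 3).
Δs = 15*k**4 + 14*k**3 + 15*k**2 + 2*k - 1, as required.
Σ_(k=0)^n t_k = s_(n+1) − s_(0) = (3*n**5 + 11*n**4 + 17*n**3 + 12*n**2 + 2*n - 1) − (0), i.e. 3*n**5 + 11*n**4 + 17*n**3 + 12*n**2 + 2*n - 1.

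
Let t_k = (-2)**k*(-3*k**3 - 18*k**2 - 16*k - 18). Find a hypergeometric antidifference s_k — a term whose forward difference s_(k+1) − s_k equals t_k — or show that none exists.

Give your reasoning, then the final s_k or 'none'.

r(k) = 2*(-3*k**3 - 27*k**2 - 61*k - 55)/(3*k**3 + 18*k**2 + 16*k + 18) after simplifying.
Take A(k)=-2, B(k)=1, C(k)=k**3 + 6*k**2 + 16*k/3 + 6.
Key eq: (-2)·f(k+1) = (1)·f(k) + (k**3 + 6*k**2 + 16*k/3 + 6).
Bound: deg f ≤ 3.
Solve for f: f(k) = -(k**3 + 4*k**2 - 2*k + 4)/3 (degree 3 ≤ 3).
So s_k = (B(k−1)f/C)·t_k = (-(k**3 + 4*k**2 - 2*k + 4)/(3*k**3 + 18*k**2 + 16*k + 18))·t_k = (-2)**k*(k**3 + 4*k**2 - 2*k + 4).
Verify: (-2)**k*(-3*k**3 - 18*k**2 - 16*k - 18) matches t_k.

s_k = (-2)**k*(k**3 + 4*k**2 - 2*k + 4)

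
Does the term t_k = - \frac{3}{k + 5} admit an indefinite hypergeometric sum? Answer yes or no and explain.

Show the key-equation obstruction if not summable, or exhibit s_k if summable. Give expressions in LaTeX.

No — key equation has no polynomial f.

t_(k+1)/t_k = (k + 5)/(k + 6).
Take A(k)=k + 5, B(k)=k + 6, C(k)=1.
Solve (k + 5)·f(k+1) − (k + 5)·f(k) = 1.
deg f ≤ 0 (via 1,1,0).
f = c0 ⇒ A·f(k+1) − B(k−1)·f(k) − C = -1. The system {-1 = 0} is inconsistent; no antidifference.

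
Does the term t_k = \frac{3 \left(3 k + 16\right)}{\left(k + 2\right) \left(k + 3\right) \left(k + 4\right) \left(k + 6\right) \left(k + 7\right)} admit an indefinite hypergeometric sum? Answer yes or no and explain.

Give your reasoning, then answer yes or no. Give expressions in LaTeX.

Yes. s_k = \frac{k \left(k^{2} + 11 k + 36\right)}{12 \left(k^{3} + 11 k^{2} + 36 k + 36\right)}.

Compute t_(k+1)/t_k: get (k + 2)*(k + 6)*(3*k + 19)/((k + 5)*(k + 8)*(3*k + 16)).
Normal form (A,B,C) = (k + 2, k + 8, k**2 + 31*k/3 + 80/3).
Set up (k + 2)·f(k+1) − (k + 7)·f(k) − (k**2 + 31*k/3 + 80/3) = 0.
Degrees (1,1,2) ⇒ d ≤ 5.
Coefficient equations give f(k) = k*(k + 4)*(k + 5)*(k**2 + 11*k + 36)/108.
So s_k = (B(k−1)f/C)·t_k = (k*(k + 4)*(k + 7)*(k**2 + 11*k + 36)/(36*(3*k + 16)))·t_k = k*(k**2 + 11*k + 36)/(12*(k**3 + 11*k**2 + 36*k + 36)).
s_(k+1) − s_k = 3*(3*k + 16)/(k**5 + 22*k**4 + 185*k**3 + 740*k**2 + 1404*k + 1008) = t_k.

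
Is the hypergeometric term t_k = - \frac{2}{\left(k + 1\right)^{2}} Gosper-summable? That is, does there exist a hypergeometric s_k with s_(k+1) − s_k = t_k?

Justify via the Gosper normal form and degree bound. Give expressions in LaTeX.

No — t_k has no hypergeometric antidifference.

Ratio r(k) = (k + 1)**2/(k + 2)**2.
A = k**2 + 2*k + 1, B = k**2 + 4*k + 4, C = 1.
Set up (k**2 + 2*k + 1)·f(k+1) − (k**2 + 2*k + 1)·f(k) − (1) = 0.
From deg A=2, deg B=2, deg C=0: d=0.
f = c0 ⇒ A·f(k+1) − B(k−1)·f(k) − C = -1. The system {-1 = 0} is inconsistent; no antidifference.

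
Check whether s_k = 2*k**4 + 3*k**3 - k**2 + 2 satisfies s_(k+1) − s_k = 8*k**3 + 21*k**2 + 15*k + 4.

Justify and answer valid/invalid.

Valid — Δs_k = t_k.

s_(k+1) = 2*(k + 1)**4 + 3*(k + 1)**3 - (k + 1)**2 + 2
s_(k+1) − s_k = 8*k**3 + 21*k**2 + 15*k + 4
(s_(k+1) − s_k) − t_k = 0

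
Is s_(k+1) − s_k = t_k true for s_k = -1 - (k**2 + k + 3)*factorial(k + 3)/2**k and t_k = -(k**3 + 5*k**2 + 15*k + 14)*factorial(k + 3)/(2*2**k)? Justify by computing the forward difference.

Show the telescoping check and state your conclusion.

valid; difference matches t_k

s_(k+1) = -2**(-k - 1)*(k + (k + 1)**2 + 4)*factorial(k + 4) - 1
s_(k+1) − s_k = -(k**3 + 5*k**2 + 15*k + 14)*factorial(k + 3)/(2*2**k)
(s_(k+1) − s_k) − t_k = 0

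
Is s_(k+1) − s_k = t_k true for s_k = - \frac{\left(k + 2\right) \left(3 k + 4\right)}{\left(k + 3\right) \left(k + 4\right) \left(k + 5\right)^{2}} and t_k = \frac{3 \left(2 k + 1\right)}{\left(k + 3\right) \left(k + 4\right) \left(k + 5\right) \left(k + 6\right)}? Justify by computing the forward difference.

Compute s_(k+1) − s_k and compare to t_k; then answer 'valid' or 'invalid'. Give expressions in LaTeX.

s_(k+1) = -(k + 3)*(3*k + 7)/((k + 4)*(k + 5)*(k + 6)**2)
s_(k+1) − s_k = ((k + 2)*(k + 6)**2*(3*k + 4) - (k + 3)**2*(k + 5)*(3*k + 7))/((k + 3)*(k + 4)*(k + 5)**2*(k + 6)**2)
(s_(k+1) − s_k) − t_k = 3*(-9*k**2 - 55*k - 39)/(k**6 + 29*k**5 + 347*k**4 + 2191*k**3 + 7692*k**2 + 14220*k + 10800)

Invalid: residual \frac{3 \left(- 9 k^{2} - 55 k - 39\right)}{k^{6} + 29 k^{5} + 347 k^{4} + 2191 k^{3} + 7692 k^{2} + 14220 k + 10800} ≠ 0.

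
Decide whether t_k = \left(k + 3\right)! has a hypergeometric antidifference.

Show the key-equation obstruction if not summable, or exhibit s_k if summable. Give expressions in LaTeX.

Step 1: r(k) = k + 4.
Factor: A=k + 4; B=1; C=1.
f must satisfy (k + 4)·f(k+1) − (1)·f(k) = 1.
From deg A=1, deg B=0, deg C=0: d=-1.
deg f ≤ -1 is impossible — no certificate.

No — t_k has no hypergeometric antidifference.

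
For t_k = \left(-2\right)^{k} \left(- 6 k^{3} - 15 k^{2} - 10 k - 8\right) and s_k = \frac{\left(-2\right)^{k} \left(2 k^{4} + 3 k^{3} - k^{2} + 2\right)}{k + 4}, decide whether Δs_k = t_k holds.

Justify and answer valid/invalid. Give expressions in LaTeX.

s_(k+1) = (-2)**(k + 1)*(2*(k + 1)**4 + 3*(k + 1)**3 - (k + 1)**2 + 2)/(k + 5)
s_(k+1) − s_k = (-2)**k*(-6*k**5 - 51*k**4 - 142*k**3 - 185*k**2 - 134*k - 58)/(k**2 + 9*k + 20)
(s_(k+1) − s_k) − t_k = (-2)**k*(18*k**4 + 123*k**3 + 213*k**2 + 138*k + 102)/(k**2 + 9*k + 20)

Invalid: residual \frac{\left(-2\right)^{k} \left(18 k^{4} + 123 k^{3} + 213 k^{2} + 138 k + 102\right)}{k^{2} + 9 k + 20} ≠ 0.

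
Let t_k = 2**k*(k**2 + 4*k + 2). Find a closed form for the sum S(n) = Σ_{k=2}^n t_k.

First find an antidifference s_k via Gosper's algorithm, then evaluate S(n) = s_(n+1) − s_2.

Compute t_(k+1)/t_k: get 2*(k**2 + 6*k + 7)/(k**2 + 4*k + 2).
A = 2, B = 1, C = k**2 + 4*k + 2.
Set up (2)·f(k+1) − (1)·f(k) − (k**2 + 4*k + 2) = 0.
d = 2 from the (0,0,2) case.
A polynomial solution: f(k) = k**2.
So s_k = (B(k−1)f/C)·t_k = (k**2/(k**2 + 4*k + 2))·t_k = 2**k*k**2.
Check: Δs_k = 2**k*(k**2 + 4*k + 2). ✓
s_(n+1) = 2**(n + 1)*(n**2 + 2*n + 1) and s_(2) = 16, so S(n) = 2*2**n*n**2 + 4*2**n*n + 2*2**n - 16.

S(n) = 2*2**n*n**2 + 4*2**n*n + 2*2**n - 16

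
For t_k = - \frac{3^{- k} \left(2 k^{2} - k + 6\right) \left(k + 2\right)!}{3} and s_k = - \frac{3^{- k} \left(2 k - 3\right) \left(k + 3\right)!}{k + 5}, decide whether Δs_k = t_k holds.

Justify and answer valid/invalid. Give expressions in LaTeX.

Invalid: residual \frac{2 \cdot 3^{- k} \left(2 k^{3} + 9 k^{2} - 5 k + 39\right) \left(k + 2\right)!}{3 \left(k + 5\right) \left(k + 6\right)} ≠ 0.

s_(k+1) = -(2*k - 1)*factorial(k + 4)/(3*3**k*(k + 6))
s_(k+1) − s_k = -(2*k**3 + 11*k**2 + 4*k + 34)*factorial(k + 3)/(3*3**k*(k + 5)*(k + 6))
(s_(k+1) − s_k) − t_k = 2*(2*k**3 + 9*k**2 - 5*k + 39)*factorial(k + 2)/(3*3**k*(k + 5)*(k + 6))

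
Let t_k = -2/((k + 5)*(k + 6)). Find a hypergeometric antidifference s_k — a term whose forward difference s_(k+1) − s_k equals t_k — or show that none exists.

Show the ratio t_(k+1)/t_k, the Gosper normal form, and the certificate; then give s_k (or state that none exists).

s_k = -2*k/(5*k + 25)

Ratio r(k) = (k + 5)/(k + 7).
Factor: A=k + 5; B=k + 7; C=1.
Key eq: (k + 5)·f(k+1) = (k + 6)·f(k) + (1).
Degrees (1,1,0) ⇒ d ≤ 1.
Coefficient equations give f(k) = k/5.
So s_k = (B(k−1)f/C)·t_k = (k*(k + 6)/5)·t_k = -2*k/(5*k + 25).
Verify: -2/(k**2 + 11*k + 30) matches t_k.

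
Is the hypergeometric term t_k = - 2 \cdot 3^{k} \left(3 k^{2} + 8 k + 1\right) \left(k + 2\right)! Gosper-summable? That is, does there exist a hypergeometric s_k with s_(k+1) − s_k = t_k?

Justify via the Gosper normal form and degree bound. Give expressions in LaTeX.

Yes. s_k = - 2 \cdot 3^{k} \left(k - 1\right) \left(k + 2\right)!.

Ratio r(k) = 3*(3*k**3 + 23*k**2 + 54*k + 36)/(3*k**2 + 8*k + 1).
Gosper form: A/B · C(k+1)/C(k) with A=3*k + 9, B=1, C=k**2 + 8*k/3 + 1/3.
Need (3*k + 9)·f(k+1) − (1)·f(k) = k**2 + 8*k/3 + 1/3.
d = 1 from the (1,0,2) case.
Solving with deg f ≤ 1: f(k) = (k - 1)/3.
So s_k = (B(k−1)f/C)·t_k = ((k - 1)/(3*k**2 + 8*k + 1))·t_k = -2*3**k*(k - 1)*factorial(k + 2).
s_(k+1) − s_k = -2*3**k*(3*k**2 + 8*k + 1)*factorial(k + 2) = t_k.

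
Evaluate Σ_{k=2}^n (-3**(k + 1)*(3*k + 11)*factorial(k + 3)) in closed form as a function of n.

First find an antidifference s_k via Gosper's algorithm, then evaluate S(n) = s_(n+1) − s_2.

S(n) = -9*3**n*factorial(n + 4) + 3240

Ratio r(k) = 3*(k + 4)*(3*k + 14)/(3*k + 11).
Take A(k)=3*k + 12, B(k)=1, C(k)=k + 11/3.
f must satisfy (3*k + 12)·f(k+1) − (1)·f(k) = k + 11/3.
deg f ≤ 0 (via 1,0,1).
Solving with deg f ≤ 0: f(k) = 1/3.
Certificate R = B(k−1)f/C = 1/(3*k + 11) gives s_k = -3**(k + 1)*factorial(k + 3).
Check: Δs_k = -3**(k + 1)*(3*k + 11)*factorial(k + 3). ✓
Σ_(k=2)^n t_k = s_(n+1) − s_(2) = (-3**(n + 2)*factorial(n + 4)) − (-3240), i.e. -9*3**n*factorial(n + 4) + 3240.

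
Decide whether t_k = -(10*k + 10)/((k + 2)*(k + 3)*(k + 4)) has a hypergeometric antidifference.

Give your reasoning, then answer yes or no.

Compute t_(k+1)/t_k: get (k + 2)**2/((k + 1)*(k + 5)).
Factor: A=k + 2; B=k + 5; C=k + 1.
Key eq: (k + 2)·f(k+1) = (k + 4)·f(k) + (k + 1).
Degrees (1,1,1) ⇒ d ≤ 2.
Coefficient equations give f(k) = k*(k + 1)/4.
Certificate R = B(k−1)f/C = k*(k + 4)/4 gives s_k = -5*k*(k + 1)/(2*(k + 2)*(k + 3)).
Check: Δs_k = 10*(-k - 1)/(k**3 + 9*k**2 + 26*k + 24). ✓

Yes. s_k = -5*k*(k + 1)/(2*(k + 2)*(k + 3)).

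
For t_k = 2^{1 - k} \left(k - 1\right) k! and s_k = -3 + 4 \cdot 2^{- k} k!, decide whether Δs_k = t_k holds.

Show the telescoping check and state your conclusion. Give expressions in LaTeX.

s_(k+1) = (-3*2**k + 2*k*factorial(k) + 2*factorial(k))/2**k
s_(k+1) − s_k = 2**(1 - k)*(k - 1)*factorial(k)
(s_(k+1) − s_k) − t_k = 0

Valid — Δs_k = t_k.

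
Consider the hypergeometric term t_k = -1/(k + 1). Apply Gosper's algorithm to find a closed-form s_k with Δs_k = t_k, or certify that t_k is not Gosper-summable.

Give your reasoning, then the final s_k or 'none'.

Ratio r(k) = (k + 1)/(k + 2).
Factor: A=k + 1; B=k + 2; C=1.
Key eq: (k + 1)·f(k+1) = (k + 1)·f(k) + (1).
Bound: deg f ≤ 0.
Generic f = c0 gives residual -1; -1 = 0 cannot hold, so t_k is not Gosper-summable.

none — t_k is not Gosper-summable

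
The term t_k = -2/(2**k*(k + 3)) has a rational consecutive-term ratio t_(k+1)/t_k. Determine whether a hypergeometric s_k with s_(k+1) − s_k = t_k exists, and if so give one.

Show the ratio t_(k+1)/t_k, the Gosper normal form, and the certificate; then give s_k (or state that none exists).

Ratio r(k) = (k + 3)/(2*(k + 4)).
Normal form (A,B,C) = (k/2 + 3/2, k + 4, 1).
Set up (k/2 + 3/2)·f(k+1) − (k + 3)·f(k) − (1) = 0.
d = -1 from the (1,1,0) case.
deg f ≤ -1 is impossible — no certificate.

none (Gosper's algorithm certifies no s_k)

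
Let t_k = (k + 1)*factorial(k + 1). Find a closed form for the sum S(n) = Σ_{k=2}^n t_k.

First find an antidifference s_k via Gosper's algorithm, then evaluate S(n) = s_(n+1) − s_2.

S(n) = factorial(n + 2) - 6

The ratio is (k + 2)**2/(k + 1).
So A=k + 2 and B=1, with C=k + 1.
Key eq: (k + 2)·f(k+1) = (1)·f(k) + (k + 1).
d = 0 from the (1,0,1) case.
Coefficient equations give f(k) = 1.
Get s_k = R·t_k = factorial(k + 1) with R(k) = B(k−1)f(k)/C(k) = 1/(k + 1).
s_(k+1) − s_k = (k + 1)*factorial(k + 1) = t_k.
Σ_(k=2)^n t_k = s_(n+1) − s_(2) = (factorial(n + 2)) − (6), i.e. factorial(n + 2) - 6.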